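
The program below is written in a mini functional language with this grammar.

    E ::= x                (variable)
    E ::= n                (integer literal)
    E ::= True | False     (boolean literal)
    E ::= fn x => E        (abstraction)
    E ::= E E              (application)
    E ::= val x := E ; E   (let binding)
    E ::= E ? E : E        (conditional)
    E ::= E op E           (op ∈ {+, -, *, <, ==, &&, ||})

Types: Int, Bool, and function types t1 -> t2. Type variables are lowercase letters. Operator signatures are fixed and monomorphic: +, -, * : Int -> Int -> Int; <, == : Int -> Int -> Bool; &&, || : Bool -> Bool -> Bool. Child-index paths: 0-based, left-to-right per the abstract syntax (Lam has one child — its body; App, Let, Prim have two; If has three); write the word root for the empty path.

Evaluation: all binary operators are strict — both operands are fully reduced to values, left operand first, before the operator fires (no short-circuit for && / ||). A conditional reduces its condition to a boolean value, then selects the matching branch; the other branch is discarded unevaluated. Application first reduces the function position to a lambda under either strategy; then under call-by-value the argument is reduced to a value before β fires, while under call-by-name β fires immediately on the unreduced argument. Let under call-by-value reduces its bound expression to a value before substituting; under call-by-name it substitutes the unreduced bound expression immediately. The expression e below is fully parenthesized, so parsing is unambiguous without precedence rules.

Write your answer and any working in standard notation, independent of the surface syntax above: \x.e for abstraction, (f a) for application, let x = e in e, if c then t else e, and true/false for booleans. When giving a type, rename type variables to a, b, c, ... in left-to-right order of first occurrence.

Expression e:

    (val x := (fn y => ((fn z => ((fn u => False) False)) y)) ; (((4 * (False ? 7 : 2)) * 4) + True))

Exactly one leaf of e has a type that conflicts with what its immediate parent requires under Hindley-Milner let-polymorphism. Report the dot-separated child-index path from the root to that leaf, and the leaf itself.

Working:
\u._ : c -> Bool
  unify c -> Bool ~ Bool -> d
  unify c ~ Bool
  unify Bool ~ d
_ _ : Bool
\z._ : b -> Bool
y : a
  unify b -> Bool ~ a -> e
  unify b ~ a
  unify Bool ~ e
_ _ : Bool
\y._ : a -> Bool
let x : forall. a -> Bool
  unify Int ~ Int
  unify Bool ~ Bool
  unify Int ~ Int
  unify Int ~ Int
  unify Int ~ Int
  unify Int ~ Int
  unify Int ~ Int
  unify Bool ~ Int
  FAIL: mismatch Bool ~ Int

Answer: 1.1 : true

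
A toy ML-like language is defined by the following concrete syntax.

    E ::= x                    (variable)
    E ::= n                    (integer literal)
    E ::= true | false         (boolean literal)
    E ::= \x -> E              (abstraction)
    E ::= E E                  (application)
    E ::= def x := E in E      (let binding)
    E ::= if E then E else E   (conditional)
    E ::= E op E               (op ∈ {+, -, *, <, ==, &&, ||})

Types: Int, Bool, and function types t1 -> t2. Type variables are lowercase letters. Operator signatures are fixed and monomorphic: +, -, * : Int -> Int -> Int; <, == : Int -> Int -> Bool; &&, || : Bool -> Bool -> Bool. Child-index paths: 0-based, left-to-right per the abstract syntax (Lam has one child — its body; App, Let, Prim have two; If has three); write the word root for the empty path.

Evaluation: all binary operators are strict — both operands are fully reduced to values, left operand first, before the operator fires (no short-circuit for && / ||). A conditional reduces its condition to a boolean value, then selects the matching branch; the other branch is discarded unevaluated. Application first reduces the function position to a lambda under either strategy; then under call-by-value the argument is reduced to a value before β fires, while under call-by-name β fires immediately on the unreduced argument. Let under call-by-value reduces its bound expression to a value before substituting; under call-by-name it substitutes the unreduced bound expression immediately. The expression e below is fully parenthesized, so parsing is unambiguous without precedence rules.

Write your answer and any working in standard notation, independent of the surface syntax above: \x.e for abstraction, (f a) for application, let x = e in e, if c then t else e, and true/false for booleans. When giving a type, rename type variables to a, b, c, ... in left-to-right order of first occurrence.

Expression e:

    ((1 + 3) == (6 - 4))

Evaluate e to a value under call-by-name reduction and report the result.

Answer: false

Trace:
step 0: ((1 + 3) == (6 - 4))
step 1: [delta@0] (4 == (6 - 4))
step 2: [delta@1] (4 == 2)
step 3: [delta@root] false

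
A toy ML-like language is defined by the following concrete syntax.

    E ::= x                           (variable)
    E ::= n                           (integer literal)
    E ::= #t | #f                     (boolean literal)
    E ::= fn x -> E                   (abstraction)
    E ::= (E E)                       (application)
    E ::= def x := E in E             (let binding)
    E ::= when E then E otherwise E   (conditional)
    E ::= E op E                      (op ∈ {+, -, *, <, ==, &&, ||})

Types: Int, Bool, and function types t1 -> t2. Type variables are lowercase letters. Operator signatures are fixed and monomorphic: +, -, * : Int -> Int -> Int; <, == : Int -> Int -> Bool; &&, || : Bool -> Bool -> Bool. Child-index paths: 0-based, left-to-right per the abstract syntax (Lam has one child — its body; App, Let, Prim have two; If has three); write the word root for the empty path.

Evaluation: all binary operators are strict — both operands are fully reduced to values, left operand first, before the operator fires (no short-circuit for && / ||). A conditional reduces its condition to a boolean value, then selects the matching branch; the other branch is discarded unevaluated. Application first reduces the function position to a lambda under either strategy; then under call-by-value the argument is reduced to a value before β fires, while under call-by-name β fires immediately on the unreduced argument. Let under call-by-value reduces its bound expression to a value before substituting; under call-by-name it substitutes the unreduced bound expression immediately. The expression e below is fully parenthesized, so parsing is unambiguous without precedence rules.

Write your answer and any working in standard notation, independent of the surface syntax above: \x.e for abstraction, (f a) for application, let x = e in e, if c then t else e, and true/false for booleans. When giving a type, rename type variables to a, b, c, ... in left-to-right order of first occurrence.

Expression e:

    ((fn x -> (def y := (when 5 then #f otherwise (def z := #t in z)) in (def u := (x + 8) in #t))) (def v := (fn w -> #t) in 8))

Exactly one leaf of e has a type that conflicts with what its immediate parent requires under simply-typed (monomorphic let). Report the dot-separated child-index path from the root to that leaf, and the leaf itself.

Trace:
  unify Int ~ Bool
  FAIL: mismatch Int ~ Bool

Answer: 0.0.0.0 : 5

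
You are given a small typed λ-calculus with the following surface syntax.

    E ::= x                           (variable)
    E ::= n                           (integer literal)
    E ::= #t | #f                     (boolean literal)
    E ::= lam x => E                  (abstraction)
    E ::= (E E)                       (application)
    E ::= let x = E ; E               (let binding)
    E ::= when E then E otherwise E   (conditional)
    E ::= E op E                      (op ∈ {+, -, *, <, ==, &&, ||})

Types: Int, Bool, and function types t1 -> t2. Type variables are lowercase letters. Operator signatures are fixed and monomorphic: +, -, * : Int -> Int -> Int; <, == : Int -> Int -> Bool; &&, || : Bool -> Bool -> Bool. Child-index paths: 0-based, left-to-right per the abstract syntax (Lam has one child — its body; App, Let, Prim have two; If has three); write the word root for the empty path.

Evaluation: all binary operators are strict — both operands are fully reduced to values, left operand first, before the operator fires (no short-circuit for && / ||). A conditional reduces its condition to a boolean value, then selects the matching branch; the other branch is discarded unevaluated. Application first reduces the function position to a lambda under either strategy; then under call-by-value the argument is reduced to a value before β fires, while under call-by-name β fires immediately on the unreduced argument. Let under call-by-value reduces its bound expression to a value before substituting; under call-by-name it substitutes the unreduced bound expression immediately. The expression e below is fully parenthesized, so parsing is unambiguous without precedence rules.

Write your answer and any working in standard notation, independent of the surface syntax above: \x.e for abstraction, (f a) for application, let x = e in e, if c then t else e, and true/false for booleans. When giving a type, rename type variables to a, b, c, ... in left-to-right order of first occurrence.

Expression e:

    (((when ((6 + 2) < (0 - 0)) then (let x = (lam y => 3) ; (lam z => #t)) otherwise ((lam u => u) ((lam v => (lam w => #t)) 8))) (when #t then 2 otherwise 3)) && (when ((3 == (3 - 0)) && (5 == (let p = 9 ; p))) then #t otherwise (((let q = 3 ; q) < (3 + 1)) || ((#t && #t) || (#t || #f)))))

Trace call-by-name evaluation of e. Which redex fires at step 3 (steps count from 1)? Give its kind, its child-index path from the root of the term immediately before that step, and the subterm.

Answer: delta at 0.0.0 : (8 < 0)

Trace:
step 0: (((if ((6 + 2) < (0 - 0)) then (let x = (\y.3) in (\z.true)) else ((\u.u) ((\v.(\w.true)) 8))) (if true then 2 else 3)) && (if ((3 == (3 - 0)) && (5 == (let p = 9 in p))) then true else (((let q = 3 in q) < (3 + 1)) || ((true && true) || (true || false)))))
step 1: [delta@0.0.0.0] (((if (8 < (0 - 0)) then (let x = (\y.3) in (\z.true)) else ((\u.u) ((\v.(\w.true)) 8))) (if true then 2 else 3)) && (if ((3 == (3 - 0)) && (5 == (let p = 9 in p))) then true else (((let q = 3 in q) < (3 + 1)) || ((true && true) || (true || false)))))
step 2: [delta@0.0.0.1] (((if (8 < 0) then (let x = (\y.3) in (\z.true)) else ((\u.u) ((\v.(\w.true)) 8))) (if true then 2 else 3)) && (if ((3 == (3 - 0)) && (5 == (let p = 9 in p))) then true else (((let q = 3 in q) < (3 + 1)) || ((true && true) || (true || false)))))
step 3: [delta@0.0.0] (((if false then (let x = (\y.3) in (\z.true)) else ((\u.u) ((\v.(\w.true)) 8))) (if true then 2 else 3)) && (if ((3 == (3 - 0)) && (5 == (let p = 9 in p))) then true else (((let q = 3 in q) < (3 + 1)) || ((true && true) || (true || false)))))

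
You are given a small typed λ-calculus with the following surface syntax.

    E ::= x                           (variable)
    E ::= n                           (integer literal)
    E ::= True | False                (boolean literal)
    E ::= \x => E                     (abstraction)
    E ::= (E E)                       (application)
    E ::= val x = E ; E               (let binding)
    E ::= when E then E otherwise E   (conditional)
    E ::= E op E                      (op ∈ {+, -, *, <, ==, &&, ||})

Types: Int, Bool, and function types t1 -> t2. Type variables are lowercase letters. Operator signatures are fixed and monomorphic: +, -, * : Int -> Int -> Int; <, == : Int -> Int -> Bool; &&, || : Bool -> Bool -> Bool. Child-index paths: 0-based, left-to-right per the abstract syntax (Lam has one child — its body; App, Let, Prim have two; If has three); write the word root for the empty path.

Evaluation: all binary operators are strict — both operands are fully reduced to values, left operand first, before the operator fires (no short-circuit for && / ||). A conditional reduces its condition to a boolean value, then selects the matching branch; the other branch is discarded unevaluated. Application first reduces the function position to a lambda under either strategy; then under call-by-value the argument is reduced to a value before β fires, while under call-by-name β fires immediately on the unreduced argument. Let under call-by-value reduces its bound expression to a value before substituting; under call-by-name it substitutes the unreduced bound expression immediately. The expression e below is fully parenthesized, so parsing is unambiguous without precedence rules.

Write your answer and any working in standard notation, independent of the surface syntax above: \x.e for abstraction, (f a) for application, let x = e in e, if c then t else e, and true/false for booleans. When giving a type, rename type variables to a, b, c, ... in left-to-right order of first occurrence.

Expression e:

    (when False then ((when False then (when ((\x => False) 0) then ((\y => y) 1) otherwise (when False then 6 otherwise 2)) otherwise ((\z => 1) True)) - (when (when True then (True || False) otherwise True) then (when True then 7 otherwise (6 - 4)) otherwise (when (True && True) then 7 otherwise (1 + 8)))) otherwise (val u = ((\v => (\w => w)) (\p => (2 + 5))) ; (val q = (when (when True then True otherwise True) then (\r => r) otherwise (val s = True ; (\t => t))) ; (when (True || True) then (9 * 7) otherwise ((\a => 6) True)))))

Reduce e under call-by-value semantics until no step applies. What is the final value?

Derivation:
step 0: (if false then ((if false then (if ((\x.false) 0) then ((\y.y) 1) else (if false then 6 else 2)) else ((\z.1) true)) - (if (if true then (true || false) else true) then (if true then 7 else (6 - 4)) else (if (true && true) then 7 else (1 + 8)))) else (let u = ((\v.(\w.w)) (\p.(2 + 5))) in (let q = (if (if true then true else true) then (\r.r) else (let s = true in (\t.t))) in (if (true || true) then (9 * 7) else ((\a.6) true)))))
step 1: [if@root] (let u = ((\v.(\w.w)) (\p.(2 + 5))) in (let q = (if (if true then true else true) then (\r.r) else (let s = true in (\t.t))) in (if (true || true) then (9 * 7) else ((\a.6) true))))
step 2: [beta@0] (let u = (\w.w) in (let q = (if (if true then true else true) then (\r.r) else (let s = true in (\t.t))) in (if (true || true) then (9 * 7) else ((\a.6) true))))
step 3: [let@root] (let q = (if (if true then true else true) then (\r.r) else (let s = true in (\t.t))) in (if (true || true) then (9 * 7) else ((\a.6) true)))
step 4: [if@0.0] (let q = (if true then (\r.r) else (let s = true in (\t.t))) in (if (true || true) then (9 * 7) else ((\a.6) true)))
step 5: [if@0] (let q = (\r.r) in (if (true || true) then (9 * 7) else ((\a.6) true)))
step 6: [let@root] (if (true || true) then (9 * 7) else ((\a.6) true))
step 7: [delta@0] (if true then (9 * 7) else ((\a.6) true))
step 8: [if@root] (9 * 7)
step 9: [delta@root] 63

Answer: 63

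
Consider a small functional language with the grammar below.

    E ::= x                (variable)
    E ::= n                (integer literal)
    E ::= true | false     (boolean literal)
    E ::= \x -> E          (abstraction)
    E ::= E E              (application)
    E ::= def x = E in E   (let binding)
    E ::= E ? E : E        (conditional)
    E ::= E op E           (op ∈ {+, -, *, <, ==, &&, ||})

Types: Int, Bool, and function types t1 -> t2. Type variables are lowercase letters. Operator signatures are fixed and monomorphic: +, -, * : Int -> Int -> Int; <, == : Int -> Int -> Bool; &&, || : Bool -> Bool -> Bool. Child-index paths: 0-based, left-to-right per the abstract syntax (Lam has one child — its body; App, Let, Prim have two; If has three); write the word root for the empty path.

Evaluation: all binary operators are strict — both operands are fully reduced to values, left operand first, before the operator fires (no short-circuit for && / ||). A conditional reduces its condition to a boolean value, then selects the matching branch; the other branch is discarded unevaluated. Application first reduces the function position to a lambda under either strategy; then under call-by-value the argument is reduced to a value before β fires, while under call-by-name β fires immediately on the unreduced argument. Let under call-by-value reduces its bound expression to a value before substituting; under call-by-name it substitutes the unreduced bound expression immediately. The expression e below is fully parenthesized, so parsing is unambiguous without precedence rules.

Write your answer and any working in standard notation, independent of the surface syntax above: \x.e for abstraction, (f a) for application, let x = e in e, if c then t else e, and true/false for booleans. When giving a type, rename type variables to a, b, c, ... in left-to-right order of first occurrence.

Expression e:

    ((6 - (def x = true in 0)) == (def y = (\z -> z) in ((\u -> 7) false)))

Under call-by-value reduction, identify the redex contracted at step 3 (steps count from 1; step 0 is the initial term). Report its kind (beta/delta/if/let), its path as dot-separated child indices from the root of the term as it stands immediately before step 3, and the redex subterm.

Answer: let at 1 : (let y = (\z.z) in ((\u.7) false))

Working:
step 0: ((6 - (let x = true in 0)) == (let y = (\z.z) in ((\u.7) false)))
step 1: [let@0.1] ((6 - 0) == (let y = (\z.z) in ((\u.7) false)))
step 2: [delta@0] (6 == (let y = (\z.z) in ((\u.7) false)))
step 3: [let@1] (6 == ((\u.7) false))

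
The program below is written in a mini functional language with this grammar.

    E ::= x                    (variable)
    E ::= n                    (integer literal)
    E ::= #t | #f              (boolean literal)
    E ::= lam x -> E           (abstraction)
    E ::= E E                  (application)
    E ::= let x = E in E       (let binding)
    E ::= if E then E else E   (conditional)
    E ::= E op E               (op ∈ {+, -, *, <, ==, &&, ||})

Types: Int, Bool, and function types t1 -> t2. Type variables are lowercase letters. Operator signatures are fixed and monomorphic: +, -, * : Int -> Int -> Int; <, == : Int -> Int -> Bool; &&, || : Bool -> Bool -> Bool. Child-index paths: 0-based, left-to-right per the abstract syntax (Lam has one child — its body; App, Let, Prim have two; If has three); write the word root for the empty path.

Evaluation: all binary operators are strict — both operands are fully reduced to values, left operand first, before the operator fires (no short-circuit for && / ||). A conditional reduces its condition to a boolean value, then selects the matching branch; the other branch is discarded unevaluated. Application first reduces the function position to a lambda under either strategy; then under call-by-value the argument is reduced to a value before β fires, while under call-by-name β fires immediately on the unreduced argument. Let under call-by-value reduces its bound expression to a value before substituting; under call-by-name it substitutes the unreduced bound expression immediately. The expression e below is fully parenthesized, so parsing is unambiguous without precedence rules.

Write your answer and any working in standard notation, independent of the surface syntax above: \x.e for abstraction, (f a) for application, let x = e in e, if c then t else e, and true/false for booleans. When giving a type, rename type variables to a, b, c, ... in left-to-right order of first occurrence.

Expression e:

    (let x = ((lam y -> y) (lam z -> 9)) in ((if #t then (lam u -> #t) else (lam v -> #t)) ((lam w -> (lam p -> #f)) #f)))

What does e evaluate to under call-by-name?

Answer: true

Working:
step 0: (let x = ((\y.y) (\z.9)) in ((if true then (\u.true) else (\v.true)) ((\w.(\p.false)) false)))
step 1: [let@root] ((if true then (\u.true) else (\v.true)) ((\w.(\p.false)) false))
step 2: [if@0] ((\u.true) ((\w.(\p.false)) false))
step 3: [beta@root] true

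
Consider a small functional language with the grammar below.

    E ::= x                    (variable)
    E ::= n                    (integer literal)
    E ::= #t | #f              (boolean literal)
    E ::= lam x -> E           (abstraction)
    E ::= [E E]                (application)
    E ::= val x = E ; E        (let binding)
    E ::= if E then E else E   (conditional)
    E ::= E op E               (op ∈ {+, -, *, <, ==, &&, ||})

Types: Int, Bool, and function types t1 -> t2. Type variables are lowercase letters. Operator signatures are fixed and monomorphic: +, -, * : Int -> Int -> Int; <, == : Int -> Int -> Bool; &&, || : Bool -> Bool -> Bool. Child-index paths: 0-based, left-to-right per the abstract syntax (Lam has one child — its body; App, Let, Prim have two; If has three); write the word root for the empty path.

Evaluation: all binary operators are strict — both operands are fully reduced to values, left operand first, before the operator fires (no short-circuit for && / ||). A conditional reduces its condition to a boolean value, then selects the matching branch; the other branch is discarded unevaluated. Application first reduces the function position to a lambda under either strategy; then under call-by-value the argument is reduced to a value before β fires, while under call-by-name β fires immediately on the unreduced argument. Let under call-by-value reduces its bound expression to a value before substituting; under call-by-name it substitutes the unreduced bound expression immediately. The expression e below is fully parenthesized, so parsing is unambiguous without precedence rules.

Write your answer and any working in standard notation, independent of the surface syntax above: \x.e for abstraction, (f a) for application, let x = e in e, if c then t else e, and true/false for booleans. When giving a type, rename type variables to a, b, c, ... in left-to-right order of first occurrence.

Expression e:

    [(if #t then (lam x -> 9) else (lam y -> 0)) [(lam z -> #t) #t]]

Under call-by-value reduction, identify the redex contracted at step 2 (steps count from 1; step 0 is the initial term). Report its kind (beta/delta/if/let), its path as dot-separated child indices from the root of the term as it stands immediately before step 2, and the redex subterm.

Answer: beta at 1 : ((\z.true) true)

Derivation:
step 0: ((if true then (\x.9) else (\y.0)) ((\z.true) true))
step 1: [if@0] ((\x.9) ((\z.true) true))
step 2: [beta@1] ((\x.9) true)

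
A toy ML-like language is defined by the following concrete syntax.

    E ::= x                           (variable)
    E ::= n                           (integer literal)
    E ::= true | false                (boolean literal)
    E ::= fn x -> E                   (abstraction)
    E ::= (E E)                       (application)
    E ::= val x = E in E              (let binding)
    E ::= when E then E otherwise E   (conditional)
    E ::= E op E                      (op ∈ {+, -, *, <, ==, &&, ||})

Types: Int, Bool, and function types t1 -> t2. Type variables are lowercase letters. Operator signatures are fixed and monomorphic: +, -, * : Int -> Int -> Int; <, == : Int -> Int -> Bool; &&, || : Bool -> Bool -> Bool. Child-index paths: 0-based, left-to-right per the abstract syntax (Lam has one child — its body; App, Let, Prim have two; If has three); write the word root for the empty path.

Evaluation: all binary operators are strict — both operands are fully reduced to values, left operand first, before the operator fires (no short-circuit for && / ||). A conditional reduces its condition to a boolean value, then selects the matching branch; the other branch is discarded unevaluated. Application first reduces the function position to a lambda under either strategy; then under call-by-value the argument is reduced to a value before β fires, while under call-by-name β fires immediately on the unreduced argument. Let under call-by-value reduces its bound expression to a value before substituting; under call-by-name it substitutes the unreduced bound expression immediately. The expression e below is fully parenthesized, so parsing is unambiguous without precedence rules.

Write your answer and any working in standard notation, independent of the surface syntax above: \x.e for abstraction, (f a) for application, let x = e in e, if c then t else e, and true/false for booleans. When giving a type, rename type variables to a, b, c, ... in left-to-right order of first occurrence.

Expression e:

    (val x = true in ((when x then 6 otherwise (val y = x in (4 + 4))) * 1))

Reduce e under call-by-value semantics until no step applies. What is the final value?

Trace:
step 0: (let x = true in ((if x then 6 else (let y = x in (4 + 4))) * 1))
step 1: [let@root] ((if true then 6 else (let y = true in (4 + 4))) * 1)
step 2: [if@0] (6 * 1)
step 3: [delta@root] 6

Answer: 6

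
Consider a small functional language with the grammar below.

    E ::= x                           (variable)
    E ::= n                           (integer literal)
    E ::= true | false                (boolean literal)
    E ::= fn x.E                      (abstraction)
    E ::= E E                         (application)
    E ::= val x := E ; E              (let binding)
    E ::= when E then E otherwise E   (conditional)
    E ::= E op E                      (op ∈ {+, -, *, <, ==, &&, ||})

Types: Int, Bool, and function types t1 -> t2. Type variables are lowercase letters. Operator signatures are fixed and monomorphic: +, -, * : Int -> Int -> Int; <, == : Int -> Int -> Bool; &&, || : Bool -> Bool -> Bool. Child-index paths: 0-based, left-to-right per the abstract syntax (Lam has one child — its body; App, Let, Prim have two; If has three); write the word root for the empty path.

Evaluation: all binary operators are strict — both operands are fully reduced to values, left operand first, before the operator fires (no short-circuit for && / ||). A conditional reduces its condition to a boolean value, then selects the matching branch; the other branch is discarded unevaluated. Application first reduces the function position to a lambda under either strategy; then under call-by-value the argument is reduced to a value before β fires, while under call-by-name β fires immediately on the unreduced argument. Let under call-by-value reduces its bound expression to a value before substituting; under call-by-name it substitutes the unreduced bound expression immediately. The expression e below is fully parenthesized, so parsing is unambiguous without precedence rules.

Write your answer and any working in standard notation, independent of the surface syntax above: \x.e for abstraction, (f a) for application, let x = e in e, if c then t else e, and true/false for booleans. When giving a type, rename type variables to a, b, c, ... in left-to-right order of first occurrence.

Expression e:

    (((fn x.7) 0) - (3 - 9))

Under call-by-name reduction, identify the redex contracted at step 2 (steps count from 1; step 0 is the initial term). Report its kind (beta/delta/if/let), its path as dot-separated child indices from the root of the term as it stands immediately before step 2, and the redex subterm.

Answer: delta at 1 : (3 - 9)

Derivation:
step 0: (((\x.7) 0) - (3 - 9))
step 1: [beta@0] (7 - (3 - 9))
step 2: [delta@1] (7 - -6)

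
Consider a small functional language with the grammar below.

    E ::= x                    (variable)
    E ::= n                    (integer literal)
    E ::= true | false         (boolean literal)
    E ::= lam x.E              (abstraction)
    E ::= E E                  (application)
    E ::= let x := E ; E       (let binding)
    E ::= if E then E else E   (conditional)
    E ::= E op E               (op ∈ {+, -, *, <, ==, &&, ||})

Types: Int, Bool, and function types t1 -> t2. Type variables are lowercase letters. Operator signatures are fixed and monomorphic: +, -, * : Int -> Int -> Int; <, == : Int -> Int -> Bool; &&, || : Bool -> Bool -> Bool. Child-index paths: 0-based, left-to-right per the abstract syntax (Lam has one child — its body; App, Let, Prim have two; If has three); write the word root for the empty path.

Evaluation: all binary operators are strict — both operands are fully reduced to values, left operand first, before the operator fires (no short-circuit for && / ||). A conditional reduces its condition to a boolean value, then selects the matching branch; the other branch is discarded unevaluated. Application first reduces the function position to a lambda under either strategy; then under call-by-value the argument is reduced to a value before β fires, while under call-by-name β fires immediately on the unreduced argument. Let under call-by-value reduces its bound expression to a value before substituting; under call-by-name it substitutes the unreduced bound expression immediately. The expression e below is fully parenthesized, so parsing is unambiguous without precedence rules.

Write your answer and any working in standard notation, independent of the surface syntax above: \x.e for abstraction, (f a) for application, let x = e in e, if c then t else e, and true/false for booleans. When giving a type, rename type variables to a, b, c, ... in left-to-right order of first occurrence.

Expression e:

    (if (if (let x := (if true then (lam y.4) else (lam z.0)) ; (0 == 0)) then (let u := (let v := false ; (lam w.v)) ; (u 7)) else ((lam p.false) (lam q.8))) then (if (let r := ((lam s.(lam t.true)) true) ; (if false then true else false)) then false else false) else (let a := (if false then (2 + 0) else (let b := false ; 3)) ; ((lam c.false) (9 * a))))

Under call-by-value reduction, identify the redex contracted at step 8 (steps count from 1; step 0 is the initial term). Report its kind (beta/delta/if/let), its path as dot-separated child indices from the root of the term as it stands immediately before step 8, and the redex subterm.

Trace:
step 0: (if (if (let x = (if true then (\y.4) else (\z.0)) in (0 == 0)) then (let u = (let v = false in (\w.v)) in (u 7)) else ((\p.false) (\q.8))) then (if (let r = ((\s.(\t.true)) true) in (if false then true else false)) then false else false) else (let a = (if false then (2 + 0) else (let b = false in 3)) in ((\c.false) (9 * a))))
step 1: [if@0.0.0] (if (if (let x = (\y.4) in (0 == 0)) then (let u = (let v = false in (\w.v)) in (u 7)) else ((\p.false) (\q.8))) then (if (let r = ((\s.(\t.true)) true) in (if false then true else false)) then false else false) else (let a = (if false then (2 + 0) else (let b = false in 3)) in ((\c.false) (9 * a))))
step 2: [let@0.0] (if (if (0 == 0) then (let u = (let v = false in (\w.v)) in (u 7)) else ((\p.false) (\q.8))) then (if (let r = ((\s.(\t.true)) true) in (if false then true else false)) then false else false) else (let a = (if false then (2 + 0) else (let b = false in 3)) in ((\c.false) (9 * a))))
step 3: [delta@0.0] (if (if true then (let u = (let v = false in (\w.v)) in (u 7)) else ((\p.false) (\q.8))) then (if (let r = ((\s.(\t.true)) true) in (if false then true else false)) then false else false) else (let a = (if false then (2 + 0) else (let b = false in 3)) in ((\c.false) (9 * a))))
step 4: [if@0] (if (let u = (let v = false in (\w.v)) in (u 7)) then (if (let r = ((\s.(\t.true)) true) in (if false then true else false)) then false else false) else (let a = (if false then (2 + 0) else (let b = false in 3)) in ((\c.false) (9 * a))))
step 5: [let@0.0] (if (let u = (\w.false) in (u 7)) then (if (let r = ((\s.(\t.true)) true) in (if false then true else false)) then false else false) else (let a = (if false then (2 + 0) else (let b = false in 3)) in ((\c.false) (9 * a))))
step 6: [let@0] (if ((\w.false) 7) then (if (let r = ((\s.(\t.true)) true) in (if false then true else false)) then false else false) else (let a = (if false then (2 + 0) else (let b = false in 3)) in ((\c.false) (9 * a))))
step 7: [beta@0] (if false then (if (let r = ((\s.(\t.true)) true) in (if false then true else false)) then false else false) else (let a = (if false then (2 + 0) else (let b = false in 3)) in ((\c.false) (9 * a))))
step 8: [if@root] (let a = (if false then (2 + 0) else (let b = false in 3)) in ((\c.false) (9 * a)))

Answer: if at root : (if false then (if (let r = ((\s.(\t.true)) true) in (if false then true else false)) then false else false) else (let a = (if false then (2 + 0) else (let b = false in 3)) in ((\c.false) (9 * a))))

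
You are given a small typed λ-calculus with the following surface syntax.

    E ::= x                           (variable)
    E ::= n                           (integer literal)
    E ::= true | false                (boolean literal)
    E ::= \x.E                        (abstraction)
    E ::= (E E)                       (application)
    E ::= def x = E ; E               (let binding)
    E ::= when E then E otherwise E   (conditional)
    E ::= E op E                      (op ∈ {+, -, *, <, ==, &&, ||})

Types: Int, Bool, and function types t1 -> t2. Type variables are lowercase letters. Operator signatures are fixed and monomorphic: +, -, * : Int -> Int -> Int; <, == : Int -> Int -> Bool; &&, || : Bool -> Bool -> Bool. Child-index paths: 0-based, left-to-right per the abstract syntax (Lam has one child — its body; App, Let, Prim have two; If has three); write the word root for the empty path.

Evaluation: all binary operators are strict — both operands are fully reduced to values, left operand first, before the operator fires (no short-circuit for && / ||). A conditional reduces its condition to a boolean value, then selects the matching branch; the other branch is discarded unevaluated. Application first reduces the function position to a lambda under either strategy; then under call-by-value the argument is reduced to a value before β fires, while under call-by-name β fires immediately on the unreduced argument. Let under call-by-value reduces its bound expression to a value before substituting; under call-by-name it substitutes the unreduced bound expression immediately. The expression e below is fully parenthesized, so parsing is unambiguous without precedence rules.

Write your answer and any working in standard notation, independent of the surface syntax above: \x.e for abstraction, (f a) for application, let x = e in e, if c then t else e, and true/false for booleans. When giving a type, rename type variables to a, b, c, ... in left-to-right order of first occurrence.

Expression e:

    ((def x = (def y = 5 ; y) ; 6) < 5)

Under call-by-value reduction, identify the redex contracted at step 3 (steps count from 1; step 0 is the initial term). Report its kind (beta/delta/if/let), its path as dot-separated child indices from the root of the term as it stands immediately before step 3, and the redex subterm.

Working:
step 0: ((let x = (let y = 5 in y) in 6) < 5)
step 1: [let@0.0] ((let x = 5 in 6) < 5)
step 2: [let@0] (6 < 5)
step 3: [delta@root] false

Answer: delta at root : (6 < 5)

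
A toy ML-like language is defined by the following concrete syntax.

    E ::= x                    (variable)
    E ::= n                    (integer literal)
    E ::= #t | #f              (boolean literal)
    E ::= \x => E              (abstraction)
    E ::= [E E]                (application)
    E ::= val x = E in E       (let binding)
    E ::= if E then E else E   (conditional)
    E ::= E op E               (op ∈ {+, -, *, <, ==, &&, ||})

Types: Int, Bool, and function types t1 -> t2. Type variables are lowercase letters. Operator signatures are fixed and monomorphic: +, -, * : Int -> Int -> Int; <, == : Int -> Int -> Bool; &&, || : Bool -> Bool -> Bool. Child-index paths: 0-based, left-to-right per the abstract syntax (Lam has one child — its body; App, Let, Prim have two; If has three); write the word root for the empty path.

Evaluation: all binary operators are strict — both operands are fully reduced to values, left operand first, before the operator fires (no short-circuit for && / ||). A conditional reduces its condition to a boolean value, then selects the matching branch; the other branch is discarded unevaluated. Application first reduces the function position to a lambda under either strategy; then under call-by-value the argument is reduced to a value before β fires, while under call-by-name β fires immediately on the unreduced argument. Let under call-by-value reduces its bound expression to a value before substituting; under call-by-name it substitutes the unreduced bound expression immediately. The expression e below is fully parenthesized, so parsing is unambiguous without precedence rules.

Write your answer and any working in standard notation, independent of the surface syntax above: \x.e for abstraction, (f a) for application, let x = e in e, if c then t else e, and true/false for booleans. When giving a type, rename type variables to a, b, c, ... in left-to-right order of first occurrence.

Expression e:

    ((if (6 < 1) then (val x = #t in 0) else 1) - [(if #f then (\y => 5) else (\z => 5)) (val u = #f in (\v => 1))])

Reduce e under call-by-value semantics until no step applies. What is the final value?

Answer: -4

Derivation:
step 0: ((if (6 < 1) then (let x = true in 0) else 1) - ((if false then (\y.5) else (\z.5)) (let u = false in (\v.1))))
step 1: [delta@0.0] ((if false then (let x = true in 0) else 1) - ((if false then (\y.5) else (\z.5)) (let u = false in (\v.1))))
step 2: [if@0] (1 - ((if false then (\y.5) else (\z.5)) (let u = false in (\v.1))))
step 3: [if@1.0] (1 - ((\z.5) (let u = false in (\v.1))))
step 4: [let@1.1] (1 - ((\z.5) (\v.1)))
step 5: [beta@1] (1 - 5)
step 6: [delta@root] -4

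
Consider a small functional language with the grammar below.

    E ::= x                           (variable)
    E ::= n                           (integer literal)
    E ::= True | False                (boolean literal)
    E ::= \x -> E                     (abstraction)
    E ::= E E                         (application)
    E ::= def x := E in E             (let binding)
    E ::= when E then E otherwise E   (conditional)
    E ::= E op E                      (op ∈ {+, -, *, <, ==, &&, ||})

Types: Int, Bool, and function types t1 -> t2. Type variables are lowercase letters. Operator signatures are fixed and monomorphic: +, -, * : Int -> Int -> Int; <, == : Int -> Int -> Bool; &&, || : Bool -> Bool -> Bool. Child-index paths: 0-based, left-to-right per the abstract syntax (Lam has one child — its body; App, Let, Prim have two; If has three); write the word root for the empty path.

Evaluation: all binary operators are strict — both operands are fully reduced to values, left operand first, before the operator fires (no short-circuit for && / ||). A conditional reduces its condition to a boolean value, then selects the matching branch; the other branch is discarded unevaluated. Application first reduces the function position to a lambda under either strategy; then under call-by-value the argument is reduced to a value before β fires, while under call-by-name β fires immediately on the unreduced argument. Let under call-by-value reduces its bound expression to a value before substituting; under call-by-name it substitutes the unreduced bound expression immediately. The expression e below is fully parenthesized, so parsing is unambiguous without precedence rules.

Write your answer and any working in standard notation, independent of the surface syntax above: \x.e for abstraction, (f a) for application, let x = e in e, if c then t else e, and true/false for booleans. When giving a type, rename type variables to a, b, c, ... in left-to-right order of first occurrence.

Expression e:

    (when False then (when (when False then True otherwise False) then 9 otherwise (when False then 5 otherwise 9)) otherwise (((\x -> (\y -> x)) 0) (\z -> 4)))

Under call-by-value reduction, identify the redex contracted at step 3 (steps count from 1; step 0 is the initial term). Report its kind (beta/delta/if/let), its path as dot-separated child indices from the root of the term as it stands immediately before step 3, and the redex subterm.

Answer: beta at root : ((\y.0) (\z.4))

Working:
step 0: (if false then (if (if false then true else false) then 9 else (if false then 5 else 9)) else (((\x.(\y.x)) 0) (\z.4)))
step 1: [if@root] (((\x.(\y.x)) 0) (\z.4))
step 2: [beta@0] ((\y.0) (\z.4))
step 3: [beta@root] 0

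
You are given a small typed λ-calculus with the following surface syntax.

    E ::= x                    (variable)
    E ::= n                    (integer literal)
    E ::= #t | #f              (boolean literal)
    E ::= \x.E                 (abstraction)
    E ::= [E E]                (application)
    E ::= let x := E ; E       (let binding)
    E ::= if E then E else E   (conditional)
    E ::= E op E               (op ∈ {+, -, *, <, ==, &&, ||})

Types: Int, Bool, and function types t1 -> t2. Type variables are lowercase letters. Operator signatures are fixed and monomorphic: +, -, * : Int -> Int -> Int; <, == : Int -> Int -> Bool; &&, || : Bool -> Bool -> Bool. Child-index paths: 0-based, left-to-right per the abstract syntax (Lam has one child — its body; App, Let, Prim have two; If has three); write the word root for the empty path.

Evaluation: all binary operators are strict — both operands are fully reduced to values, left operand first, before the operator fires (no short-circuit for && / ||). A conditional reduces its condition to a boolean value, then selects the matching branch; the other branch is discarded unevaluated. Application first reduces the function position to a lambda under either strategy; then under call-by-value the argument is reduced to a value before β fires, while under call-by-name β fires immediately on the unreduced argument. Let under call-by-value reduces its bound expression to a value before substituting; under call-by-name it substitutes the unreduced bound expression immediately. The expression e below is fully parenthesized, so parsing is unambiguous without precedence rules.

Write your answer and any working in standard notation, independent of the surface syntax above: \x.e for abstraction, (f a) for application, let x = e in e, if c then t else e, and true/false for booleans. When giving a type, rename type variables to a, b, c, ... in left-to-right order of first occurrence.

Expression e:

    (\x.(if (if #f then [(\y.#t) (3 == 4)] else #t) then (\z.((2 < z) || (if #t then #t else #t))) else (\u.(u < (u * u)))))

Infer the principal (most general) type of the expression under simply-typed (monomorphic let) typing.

Trace:
  unify Bool ~ Bool
\y._ : b -> Bool
  unify Int ~ Int
  unify Int ~ Int
  unify b -> Bool ~ Bool -> c
  unify b ~ Bool
  unify Bool ~ c
_ _ : Bool
  unify Bool ~ Bool
  unify Bool ~ Bool
  unify Int ~ Int
z : d
  unify d ~ Int
  unify Bool ~ Bool
  unify Bool ~ Bool
  unify Bool ~ Bool
  unify Bool ~ Bool
\z._ : Int -> Bool
u : e
  unify e ~ Int
u : Int
  unify Int ~ Int
u : Int
  unify Int ~ Int
  unify Int ~ Int
\u._ : Int -> Bool
  unify Int -> Bool ~ Int -> Bool
  unify Int ~ Int
  unify Bool ~ Bool
\x._ : a -> Int -> Bool

Answer: a -> Int -> Bool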